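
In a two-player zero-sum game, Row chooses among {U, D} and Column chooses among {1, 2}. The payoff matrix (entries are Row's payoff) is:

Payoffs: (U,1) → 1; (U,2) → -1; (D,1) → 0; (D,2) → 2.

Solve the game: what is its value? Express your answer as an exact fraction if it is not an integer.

Row minima: U → -1, D → 0; maximin = 0.
Column maxima: 1 → 1, 2 → 2; minimax = 1.
0 ≠ 1, so there is no saddle point; optimal play is mixed.
Let Row play U with probability p. Expected payoff against 1: 1p + 0(1−p) = p; against 2: (-1)p + 2(1−p) = −3p + 2.
Setting these equal: p = −3p + 2 ⇒ 4p = 2 ⇒ p = 1/2, and the value is (1)·(1/2) = 1/2.
For Column: with q = P(1), equating U's and D's payoffs gives 2q − 1 = −2q + 2 ⇒ q = 3/4.

1/2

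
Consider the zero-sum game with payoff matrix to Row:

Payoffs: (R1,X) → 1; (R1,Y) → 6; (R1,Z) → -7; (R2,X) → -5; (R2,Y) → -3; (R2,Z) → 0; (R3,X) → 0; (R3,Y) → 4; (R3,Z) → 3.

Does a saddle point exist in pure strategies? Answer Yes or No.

Row minima: R1 → -7, R2 → -5, R3 → 0; maximin = 0.
Column maxima: X → 1, Y → 6, Z → 3; minimax = 1.
0 ≠ 1, so no pure-strategy equilibrium exists.

No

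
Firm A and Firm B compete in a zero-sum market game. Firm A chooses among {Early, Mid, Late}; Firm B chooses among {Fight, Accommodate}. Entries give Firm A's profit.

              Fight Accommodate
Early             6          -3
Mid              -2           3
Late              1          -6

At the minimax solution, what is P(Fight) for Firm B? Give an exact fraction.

Row minima: Early → -3, Mid → -2, Late → -6; maximin = -2.
Column maxima: Fight → 6, Accommodate → 3; minimax = 3.
-2 ≠ 3, so there is no saddle point; optimal play is mixed.
Late is strictly dominated by Early, so Firm A never plays it.
On the remaining 2×2 (Early, Mid vs Fight, Accommodate):
Let Firm A play Early with probability p. Expected payoff against Fight: 6p + (-2)(1−p) = 8p − 2; against Accommodate: (-3)p + 3(1−p) = −6p + 3.
Setting these equal: 8p − 2 = −6p + 3 ⇒ 14p = 5 ⇒ p = 5/14, and the value is (8)·(5/14) − 2 = 6/7.
For Firm B: with q = P(Fight), equating Early's and Mid's payoffs gives 9q − 3 = −5q + 3 ⇒ q = 3/7.

3/7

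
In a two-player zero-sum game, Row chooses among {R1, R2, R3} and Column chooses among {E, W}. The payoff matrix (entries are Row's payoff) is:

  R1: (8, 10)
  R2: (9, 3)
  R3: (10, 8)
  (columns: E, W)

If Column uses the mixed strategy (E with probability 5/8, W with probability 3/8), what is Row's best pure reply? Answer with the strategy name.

R3

Expected payoff of R1: (5/8)·8 + (3/8)·10 = 35/4.
Expected payoff of R2: (5/8)·9 + (3/8)·3 = 27/4.
Expected payoff of R3: (5/8)·10 + (3/8)·8 = 37/4.
The largest is 37/4, so Row's best response is R3.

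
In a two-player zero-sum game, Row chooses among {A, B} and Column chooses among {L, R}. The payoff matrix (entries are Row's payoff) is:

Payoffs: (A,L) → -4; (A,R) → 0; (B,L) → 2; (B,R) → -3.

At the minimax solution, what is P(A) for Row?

5/9

Row minima: A → -4, B → -3; maximin = -3.
Column maxima: L → 2, R → 0; minimax = 0.
-3 ≠ 0, so there is no saddle point; optimal play is mixed.
Let Row play A with probability p. Expected payoff against L: (-4)p + 2(1−p) = −6p + 2; against R: 0p + (-3)(1−p) = 3p − 3.
Setting these equal: −6p + 2 = 3p − 3 ⇒ −9p = -5 ⇒ p = 5/9, and the value is (-6)·(5/9) + 2 = -4/3.
For Column: with q = P(L), equating A's and B's payoffs gives −4q = 5q − 3 ⇒ q = 1/3.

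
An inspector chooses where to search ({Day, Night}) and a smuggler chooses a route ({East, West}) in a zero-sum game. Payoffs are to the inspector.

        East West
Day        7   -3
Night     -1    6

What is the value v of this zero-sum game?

39/17

Row minima: Day → -3, Night → -1; maximin = -1.
Column maxima: East → 7, West → 6; minimax = 6.
-1 ≠ 6, so there is no saddle point; optimal play is mixed.
Let the inspector play Day with probability p. Expected payoff against East: 7p + (-1)(1−p) = 8p − 1; against West: (-3)p + 6(1−p) = −9p + 6.
Setting these equal: 8p − 1 = −9p + 6 ⇒ 17p = 7 ⇒ p = 7/17, and the value is (8)·(7/17) − 1 = 39/17.
For the smuggler: with q = P(East), equating Day's and Night's payoffs gives 10q − 3 = −7q + 6 ⇒ q = 9/17.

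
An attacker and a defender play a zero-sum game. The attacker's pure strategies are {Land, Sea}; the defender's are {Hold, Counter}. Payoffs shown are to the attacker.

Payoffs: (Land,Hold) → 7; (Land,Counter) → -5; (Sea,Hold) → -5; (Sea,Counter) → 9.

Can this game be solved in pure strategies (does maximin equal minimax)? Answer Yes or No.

Row minima: Land → -5, Sea → -5; maximin = -5.
Column maxima: Hold → 7, Counter → 9; minimax = 7.
-5 ≠ 7, so no pure-strategy equilibrium exists.

No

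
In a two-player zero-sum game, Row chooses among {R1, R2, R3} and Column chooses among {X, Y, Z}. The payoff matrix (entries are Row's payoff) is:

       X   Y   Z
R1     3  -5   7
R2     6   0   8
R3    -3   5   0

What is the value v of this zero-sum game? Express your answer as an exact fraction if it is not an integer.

Row minima: R1 → -5, R2 → 0, R3 → -3; maximin = 0.
Column maxima: X → 6, Y → 5, Z → 8; minimax = 5.
0 ≠ 5, so there is no saddle point; optimal play is mixed.
R1 is strictly dominated by R2, so Row never plays it.
Z is strictly dominated by X (it gives Row strictly more in every row), so Column never plays it.
On the remaining 2×2 (R2, R3 vs X, Y):
Let Row play R2 with probability p. Expected payoff against X: 6p + (-3)(1−p) = 9p − 3; against Y: 0p + 5(1−p) = −5p + 5.
Setting these equal: 9p − 3 = −5p + 5 ⇒ 14p = 8 ⇒ p = 4/7, and the value is (9)·(4/7) − 3 = 15/7.
For Column: with q = P(X), equating R2's and R3's payoffs gives 6q = −8q + 5 ⇒ q = 5/14.

15/7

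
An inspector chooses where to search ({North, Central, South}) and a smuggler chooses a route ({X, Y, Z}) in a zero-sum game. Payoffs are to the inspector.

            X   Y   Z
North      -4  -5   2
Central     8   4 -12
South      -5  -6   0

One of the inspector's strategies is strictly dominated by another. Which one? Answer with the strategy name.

North gives a strictly higher payoff than South against every column: -4 > -5, -5 > -6, 2 > 0.
So South is strictly dominated and the inspector never plays it.

South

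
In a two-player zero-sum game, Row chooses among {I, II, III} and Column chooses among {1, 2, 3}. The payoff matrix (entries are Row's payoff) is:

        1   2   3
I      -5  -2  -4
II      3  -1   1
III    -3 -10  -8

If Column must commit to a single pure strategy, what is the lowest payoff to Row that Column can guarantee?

Column maxima: 1 → 3, 2 → -1, 3 → 1.
The smallest of these is -1.

-1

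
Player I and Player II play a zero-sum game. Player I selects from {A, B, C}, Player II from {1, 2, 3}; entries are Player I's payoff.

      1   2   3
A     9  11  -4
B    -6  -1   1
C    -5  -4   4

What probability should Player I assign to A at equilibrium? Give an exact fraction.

Row minima: A → -4, B → -6, C → -5; maximin = -4.
Column maxima: 1 → 9, 2 → 11, 3 → 4; minimax = 4.
-4 ≠ 4, so there is no saddle point; optimal play is mixed.
2 is strictly dominated by 1 (it gives Player I strictly more in every row), so Player II never plays it.
With 2 eliminated, B is strictly dominated by C (C gives Player I strictly more in every remaining column), so Player I never plays it.
On the remaining 2×2 (A, C vs 1, 3):
Let Player I play A with probability p. Expected payoff against 1: 9p + (-5)(1−p) = 14p − 5; against 3: (-4)p + 4(1−p) = −8p + 4.
Setting these equal: 14p − 5 = −8p + 4 ⇒ 22p = 9 ⇒ p = 9/22, and the value is (14)·(9/22) − 5 = 8/11.
For Player II: with q = P(1), equating A's and C's payoffs gives 13q − 4 = −9q + 4 ⇒ q = 4/11.

9/22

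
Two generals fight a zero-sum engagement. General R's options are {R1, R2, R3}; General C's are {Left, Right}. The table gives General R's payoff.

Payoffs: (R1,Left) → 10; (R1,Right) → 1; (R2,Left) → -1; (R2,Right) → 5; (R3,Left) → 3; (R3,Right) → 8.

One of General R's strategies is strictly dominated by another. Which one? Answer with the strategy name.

R2

R3 gives a strictly higher payoff than R2 against every column: 3 > -1, 8 > 5.
So R2 is strictly dominated and General R never plays it.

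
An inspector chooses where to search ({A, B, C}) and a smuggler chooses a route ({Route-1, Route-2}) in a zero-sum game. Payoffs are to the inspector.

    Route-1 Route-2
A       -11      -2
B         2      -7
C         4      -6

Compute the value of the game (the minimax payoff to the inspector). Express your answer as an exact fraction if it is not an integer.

-74/19

Row minima: A → -11, B → -7, C → -6; maximin = -6.
Column maxima: Route-1 → 4, Route-2 → -2; minimax = -2.
-6 ≠ -2, so there is no saddle point; optimal play is mixed.
B is strictly dominated by C, so the inspector never plays it.
On the remaining 2×2 (A, C vs Route-1, Route-2):
Let the inspector play A with probability p. Expected payoff against Route-1: (-11)p + 4(1−p) = −15p + 4; against Route-2: (-2)p + (-6)(1−p) = 4p − 6.
Setting these equal: −15p + 4 = 4p − 6 ⇒ −19p = -10 ⇒ p = 10/19, and the value is (-15)·(10/19) + 4 = -74/19.
For the smuggler: with q = P(Route-1), equating A's and C's payoffs gives −9q − 2 = 10q − 6 ⇒ q = 4/19.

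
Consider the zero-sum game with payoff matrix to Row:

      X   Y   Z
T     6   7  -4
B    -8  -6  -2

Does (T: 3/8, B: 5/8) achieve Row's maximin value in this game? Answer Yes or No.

Yes

Against X this mix gives (3/8)·6 + (5/8)·(-8) = -11/4.
Against Y this mix gives (3/8)·7 + (5/8)·(-6) = -9/8.
Against Z this mix gives (3/8)·(-4) + (5/8)·(-2) = -11/4.
All of Column's active replies (X, Z) yield -11/4, and no column does worse for Row. The mix makes Column indifferent and guarantees -11/4, so it is optimal.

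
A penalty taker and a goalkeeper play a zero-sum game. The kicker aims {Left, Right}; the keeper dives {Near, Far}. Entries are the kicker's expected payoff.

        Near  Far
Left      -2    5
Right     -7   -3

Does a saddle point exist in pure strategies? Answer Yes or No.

Yes

Row minima: Left → -2, Right → -7; maximin = -2.
Column maxima: Near → -2, Far → 5; minimax = -2.
maximin = minimax = -2, so a saddle point exists.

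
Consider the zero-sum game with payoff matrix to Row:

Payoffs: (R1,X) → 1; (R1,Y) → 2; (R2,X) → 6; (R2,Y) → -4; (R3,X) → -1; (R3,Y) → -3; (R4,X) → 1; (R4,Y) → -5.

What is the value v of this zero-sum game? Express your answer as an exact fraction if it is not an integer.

Row minima: R1 → 1, R2 → -4, R3 → -3, R4 → -5; maximin = 1.
Column maxima: X → 6, Y → 2; minimax = 2.
1 ≠ 2, so there is no saddle point; optimal play is mixed.
R3 is strictly dominated by R1, so Row never plays it.
R4 is strictly dominated by R2, so Row never plays it.
On the remaining 2×2 (R1, R2 vs X, Y):
Let Row play R1 with probability p. Expected payoff against X: 1p + 6(1−p) = −5p + 6; against Y: 2p + (-4)(1−p) = 6p − 4.
Setting these equal: −5p + 6 = 6p − 4 ⇒ −11p = -10 ⇒ p = 10/11, and the value is (-5)·(10/11) + 6 = 16/11.
For Column: with q = P(X), equating R1's and R2's payoffs gives −q + 2 = 10q − 4 ⇒ q = 6/11.

16/11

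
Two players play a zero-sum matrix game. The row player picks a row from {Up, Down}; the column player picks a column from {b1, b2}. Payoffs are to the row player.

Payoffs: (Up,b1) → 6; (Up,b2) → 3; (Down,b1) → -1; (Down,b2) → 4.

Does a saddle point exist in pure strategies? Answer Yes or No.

No

Row minima: Up → 3, Down → -1; maximin = 3.
Column maxima: b1 → 6, b2 → 4; minimax = 4.
3 ≠ 4, so no pure-strategy equilibrium exists.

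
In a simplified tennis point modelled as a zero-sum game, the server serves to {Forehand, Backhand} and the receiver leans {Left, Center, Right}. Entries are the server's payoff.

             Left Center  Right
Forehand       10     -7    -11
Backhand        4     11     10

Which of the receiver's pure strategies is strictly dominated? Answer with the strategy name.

Right holds the server's payoff strictly below Center in every row: -11 < -7, 10 < 11.
So Center is strictly dominated for the receiver.

Center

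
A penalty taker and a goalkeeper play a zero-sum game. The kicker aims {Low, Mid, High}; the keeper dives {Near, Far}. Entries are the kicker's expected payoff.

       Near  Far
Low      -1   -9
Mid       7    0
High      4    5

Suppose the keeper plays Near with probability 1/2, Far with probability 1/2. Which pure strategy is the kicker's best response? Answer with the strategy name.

High

Expected payoff of Low: (1/2)·(-1) + (1/2)·(-9) = -5.
Expected payoff of Mid: (1/2)·7 + (1/2)·0 = 7/2.
Expected payoff of High: (1/2)·4 + (1/2)·5 = 9/2.
The largest is 9/2, so the kicker's best response is High.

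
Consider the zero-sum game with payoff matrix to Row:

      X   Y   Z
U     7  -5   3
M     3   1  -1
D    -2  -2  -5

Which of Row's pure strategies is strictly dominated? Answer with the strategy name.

M gives a strictly higher payoff than D against every column: 3 > -2, 1 > -2, -1 > -5.
So D is strictly dominated and Row never plays it.

D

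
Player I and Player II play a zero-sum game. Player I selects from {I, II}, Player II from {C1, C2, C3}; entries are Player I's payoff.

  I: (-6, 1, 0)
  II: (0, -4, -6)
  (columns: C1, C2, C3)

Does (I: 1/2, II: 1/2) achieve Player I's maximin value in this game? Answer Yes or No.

Yes

Against C1 this mix gives (1/2)·(-6) + (1/2)·0 = -3.
Against C2 this mix gives (1/2)·1 + (1/2)·(-4) = -3/2.
Against C3 this mix gives (1/2)·0 + (1/2)·(-6) = -3.
All of Player II's active replies (C1, C3) yield -3, and no column does worse for Player I. The mix makes Player II indifferent and guarantees -3, so it is optimal.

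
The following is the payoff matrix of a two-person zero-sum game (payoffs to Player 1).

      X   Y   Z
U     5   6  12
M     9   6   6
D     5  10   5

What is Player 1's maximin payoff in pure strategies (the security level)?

6

Row minima: U → 5, M → 6, D → 5.
The best of these is 6.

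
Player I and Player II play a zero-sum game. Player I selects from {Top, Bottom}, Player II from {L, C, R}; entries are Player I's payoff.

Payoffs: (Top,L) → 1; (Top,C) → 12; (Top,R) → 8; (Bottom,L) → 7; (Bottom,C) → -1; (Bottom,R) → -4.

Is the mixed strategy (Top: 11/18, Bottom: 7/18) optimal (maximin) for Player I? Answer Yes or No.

Yes

Against L this mix gives (11/18)·1 + (7/18)·7 = 10/3.
Against C this mix gives (11/18)·12 + (7/18)·(-1) = 125/18.
Against R this mix gives (11/18)·8 + (7/18)·(-4) = 10/3.
All of Player II's active replies (L, R) yield 10/3, and no column does worse for Player I. The mix makes Player II indifferent and guarantees 10/3, so it is optimal.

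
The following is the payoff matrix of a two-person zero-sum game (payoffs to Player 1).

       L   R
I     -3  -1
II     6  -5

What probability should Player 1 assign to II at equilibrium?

Row minima: I → -3, II → -5; maximin = -3.
Column maxima: L → 6, R → -1; minimax = -1.
-3 ≠ -1, so there is no saddle point; optimal play is mixed.
Let Player 1 play I with probability p. Expected payoff against L: (-3)p + 6(1−p) = −9p + 6; against R: (-1)p + (-5)(1−p) = 4p − 5.
Setting these equal: −9p + 6 = 4p − 5 ⇒ −13p = -11 ⇒ p = 11/13, and the value is (-9)·(11/13) + 6 = -21/13.
For Player 2: with q = P(L), equating I's and II's payoffs gives −2q − 1 = 11q − 5 ⇒ q = 4/13.

2/13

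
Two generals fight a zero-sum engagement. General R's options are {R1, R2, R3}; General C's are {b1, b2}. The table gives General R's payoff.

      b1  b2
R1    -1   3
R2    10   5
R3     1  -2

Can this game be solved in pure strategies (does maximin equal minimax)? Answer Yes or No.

Yes

Row minima: R1 → -1, R2 → 5, R3 → -2; maximin = 5.
Column maxima: b1 → 10, b2 → 5; minimax = 5.
maximin = minimax = 5, so a saddle point exists.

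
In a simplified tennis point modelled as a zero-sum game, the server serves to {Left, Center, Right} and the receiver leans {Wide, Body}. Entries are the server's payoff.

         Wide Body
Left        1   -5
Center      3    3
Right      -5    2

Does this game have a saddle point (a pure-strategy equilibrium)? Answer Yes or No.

Yes

Row minima: Left → -5, Center → 3, Right → -5; maximin = 3.
Column maxima: Wide → 3, Body → 3; minimax = 3.
maximin = minimax = 3, so a saddle point exists.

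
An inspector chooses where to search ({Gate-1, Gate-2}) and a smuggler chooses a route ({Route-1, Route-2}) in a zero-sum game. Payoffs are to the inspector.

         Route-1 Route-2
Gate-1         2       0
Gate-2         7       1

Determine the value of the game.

Row minima: Gate-1 → 0, Gate-2 → 1; maximin = 1.
Column maxima: Route-1 → 7, Route-2 → 1; minimax = 1.
Since maximin = minimax = 1, there is a saddle point and the value is 1.

1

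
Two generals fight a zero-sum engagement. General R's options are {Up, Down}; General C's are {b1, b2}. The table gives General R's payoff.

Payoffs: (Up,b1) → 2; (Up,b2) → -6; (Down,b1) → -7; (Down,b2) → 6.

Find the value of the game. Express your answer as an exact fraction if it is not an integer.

Row minima: Up → -6, Down → -7; maximin = -6.
Column maxima: b1 → 2, b2 → 6; minimax = 2.
-6 ≠ 2, so there is no saddle point; optimal play is mixed.
Let General R play Up with probability p. Expected payoff against b1: 2p + (-7)(1−p) = 9p − 7; against b2: (-6)p + 6(1−p) = −12p + 6.
Setting these equal: 9p − 7 = −12p + 6 ⇒ 21p = 13 ⇒ p = 13/21, and the value is (9)·(13/21) − 7 = -10/7.
For General C: with q = P(b1), equating Up's and Down's payoffs gives 8q − 6 = −13q + 6 ⇒ q = 4/7.

-10/7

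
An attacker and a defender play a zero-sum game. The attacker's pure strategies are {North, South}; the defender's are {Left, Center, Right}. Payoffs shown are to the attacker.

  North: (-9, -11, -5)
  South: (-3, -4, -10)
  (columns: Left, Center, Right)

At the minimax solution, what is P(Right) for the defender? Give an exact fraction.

Row minima: North → -11, South → -10; maximin = -10.
Column maxima: Left → -3, Center → -4, Right → -5; minimax = -5.
-10 ≠ -5, so there is no saddle point; optimal play is mixed.
Left is strictly dominated by Center (it gives the attacker strictly more in every row), so the defender never plays it.
On the remaining 2×2 (North, South vs Center, Right):
Let the attacker play North with probability p. Expected payoff against Center: (-11)p + (-4)(1−p) = −7p − 4; against Right: (-5)p + (-10)(1−p) = 5p − 10.
Setting these equal: −7p − 4 = 5p − 10 ⇒ −12p = -6 ⇒ p = 1/2, and the value is (-7)·(1/2) − 4 = -15/2.
For the defender: with q = P(Center), equating North's and South's payoffs gives −6q − 5 = 6q − 10 ⇒ q = 5/12.

7/12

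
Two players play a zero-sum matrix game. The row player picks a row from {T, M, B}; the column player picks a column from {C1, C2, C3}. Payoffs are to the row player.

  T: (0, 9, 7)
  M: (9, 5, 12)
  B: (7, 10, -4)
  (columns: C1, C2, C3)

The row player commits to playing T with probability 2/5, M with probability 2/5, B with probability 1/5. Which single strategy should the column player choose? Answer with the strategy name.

If the column player plays C1, the row player's expected payoff is (2/5)·0 + (2/5)·9 + (1/5)·7 = 5.
If the column player plays C2, the row player's expected payoff is (2/5)·9 + (2/5)·5 + (1/5)·10 = 38/5.
If the column player plays C3, the row player's expected payoff is (2/5)·7 + (2/5)·12 + (1/5)·(-4) = 34/5.
The column player minimizes the row player's payoff; the smallest is 5, so the best response is C1.

C1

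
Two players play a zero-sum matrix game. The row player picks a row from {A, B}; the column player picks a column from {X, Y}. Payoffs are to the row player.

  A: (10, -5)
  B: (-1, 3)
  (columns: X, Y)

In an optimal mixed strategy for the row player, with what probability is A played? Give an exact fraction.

Row minima: A → -5, B → -1; maximin = -1.
Column maxima: X → 10, Y → 3; minimax = 3.
-1 ≠ 3, so there is no saddle point; optimal play is mixed.
Let the row player play A with probability p. Expected payoff against X: 10p + (-1)(1−p) = 11p − 1; against Y: (-5)p + 3(1−p) = −8p + 3.
Setting these equal: 11p − 1 = −8p + 3 ⇒ 19p = 4 ⇒ p = 4/19, and the value is (11)·(4/19) − 1 = 25/19.
For the column player: with q = P(X), equating A's and B's payoffs gives 15q − 5 = −4q + 3 ⇒ q = 8/19.

4/19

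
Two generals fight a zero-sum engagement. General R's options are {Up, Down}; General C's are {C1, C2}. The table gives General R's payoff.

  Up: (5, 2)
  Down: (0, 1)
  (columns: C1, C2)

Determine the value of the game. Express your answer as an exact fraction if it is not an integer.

2

Row minima: Up → 2, Down → 0; maximin = 2.
Column maxima: C1 → 5, C2 → 2; minimax = 2.
Since maximin = minimax = 2, there is a saddle point and the value is 2.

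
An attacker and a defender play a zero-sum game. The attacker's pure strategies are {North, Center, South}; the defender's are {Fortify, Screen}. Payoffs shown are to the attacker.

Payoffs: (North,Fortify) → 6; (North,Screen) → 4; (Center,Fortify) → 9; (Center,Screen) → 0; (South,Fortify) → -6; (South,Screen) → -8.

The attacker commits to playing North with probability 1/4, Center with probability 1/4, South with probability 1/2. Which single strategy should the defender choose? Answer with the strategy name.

Screen

If the defender plays Fortify, the attacker's expected payoff is (1/4)·6 + (1/4)·9 + (1/2)·(-6) = 3/4.
If the defender plays Screen, the attacker's expected payoff is (1/4)·4 + (1/4)·0 + (1/2)·(-8) = -3.
The defender minimizes the attacker's payoff; the smallest is -3, so the best response is Screen.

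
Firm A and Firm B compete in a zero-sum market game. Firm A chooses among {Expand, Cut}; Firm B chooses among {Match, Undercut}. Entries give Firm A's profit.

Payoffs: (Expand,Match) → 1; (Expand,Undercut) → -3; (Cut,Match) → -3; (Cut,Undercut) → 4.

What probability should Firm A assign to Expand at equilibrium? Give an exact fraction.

Row minima: Expand → -3, Cut → -3; maximin = -3.
Column maxima: Match → 1, Undercut → 4; minimax = 1.
-3 ≠ 1, so there is no saddle point; optimal play is mixed.
Let Firm A play Expand with probability p. Expected payoff against Match: 1p + (-3)(1−p) = 4p − 3; against Undercut: (-3)p + 4(1−p) = −7p + 4.
Setting these equal: 4p − 3 = −7p + 4 ⇒ 11p = 7 ⇒ p = 7/11, and the value is (4)·(7/11) − 3 = -5/11.
For Firm B: with q = P(Match), equating Expand's and Cut's payoffs gives 4q − 3 = −7q + 4 ⇒ q = 7/11.

7/11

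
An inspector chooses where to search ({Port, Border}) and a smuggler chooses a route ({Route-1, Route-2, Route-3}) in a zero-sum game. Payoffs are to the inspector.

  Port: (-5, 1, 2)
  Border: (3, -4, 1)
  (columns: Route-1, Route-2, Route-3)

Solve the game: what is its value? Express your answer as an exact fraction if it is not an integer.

-17/13

Row minima: Port → -5, Border → -4; maximin = -4.
Column maxima: Route-1 → 3, Route-2 → 1, Route-3 → 2; minimax = 1.
-4 ≠ 1, so there is no saddle point; optimal play is mixed.
Route-3 is strictly dominated by Route-2 (it gives the inspector strictly more in every row), so the smuggler never plays it.
On the remaining 2×2 (Port, Border vs Route-1, Route-2):
Let the inspector play Port with probability p. Expected payoff against Route-1: (-5)p + 3(1−p) = −8p + 3; against Route-2: 1p + (-4)(1−p) = 5p − 4.
Setting these equal: −8p + 3 = 5p − 4 ⇒ −13p = -7 ⇒ p = 7/13, and the value is (-8)·(7/13) + 3 = -17/13.
For the smuggler: with q = P(Route-1), equating Port's and Border's payoffs gives −6q + 1 = 7q − 4 ⇒ q = 5/13.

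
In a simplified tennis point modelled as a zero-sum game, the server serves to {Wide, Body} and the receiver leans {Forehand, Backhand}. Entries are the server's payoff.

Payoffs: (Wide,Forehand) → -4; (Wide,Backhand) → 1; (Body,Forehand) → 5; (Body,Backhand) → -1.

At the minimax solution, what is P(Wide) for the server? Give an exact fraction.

Row minima: Wide → -4, Body → -1; maximin = -1.
Column maxima: Forehand → 5, Backhand → 1; minimax = 1.
-1 ≠ 1, so there is no saddle point; optimal play is mixed.
Let the server play Wide with probability p. Expected payoff against Forehand: (-4)p + 5(1−p) = −9p + 5; against Backhand: 1p + (-1)(1−p) = 2p − 1.
Setting these equal: −9p + 5 = 2p − 1 ⇒ −11p = -6 ⇒ p = 6/11, and the value is (-9)·(6/11) + 5 = 1/11.
For the receiver: with q = P(Forehand), equating Wide's and Body's payoffs gives −5q + 1 = 6q − 1 ⇒ q = 2/11.

6/11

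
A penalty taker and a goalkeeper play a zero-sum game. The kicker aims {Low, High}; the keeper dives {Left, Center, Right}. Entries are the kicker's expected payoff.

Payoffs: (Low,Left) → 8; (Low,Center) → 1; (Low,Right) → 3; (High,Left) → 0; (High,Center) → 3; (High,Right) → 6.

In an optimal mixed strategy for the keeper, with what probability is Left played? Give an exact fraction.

Row minima: Low → 1, High → 0; maximin = 1.
Column maxima: Left → 8, Center → 3, Right → 6; minimax = 3.
1 ≠ 3, so there is no saddle point; optimal play is mixed.
Right is strictly dominated by Center (it gives the kicker strictly more in every row), so the keeper never plays it.
On the remaining 2×2 (Low, High vs Left, Center):
Let the kicker play Low with probability p. Expected payoff against Left: 8p + 0(1−p) = 8p; against Center: 1p + 3(1−p) = −2p + 3.
Setting these equal: 8p = −2p + 3 ⇒ 10p = 3 ⇒ p = 3/10, and the value is (8)·(3/10) = 12/5.
For the keeper: with q = P(Left), equating Low's and High's payoffs gives 7q + 1 = −3q + 3 ⇒ q = 1/5.

1/5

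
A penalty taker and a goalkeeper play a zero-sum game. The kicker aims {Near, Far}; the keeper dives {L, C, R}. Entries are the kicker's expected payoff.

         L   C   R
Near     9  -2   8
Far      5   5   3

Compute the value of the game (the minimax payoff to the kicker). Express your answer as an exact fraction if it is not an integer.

23/6

Row minima: Near → -2, Far → 3; maximin = 3.
Column maxima: L → 9, C → 5, R → 8; minimax = 5.
3 ≠ 5, so there is no saddle point; optimal play is mixed.
L is strictly dominated by R (it gives the kicker strictly more in every row), so the keeper never plays it.
On the remaining 2×2 (Near, Far vs C, R):
Let the kicker play Near with probability p. Expected payoff against C: (-2)p + 5(1−p) = −7p + 5; against R: 8p + 3(1−p) = 5p + 3.
Setting these equal: −7p + 5 = 5p + 3 ⇒ −12p = -2 ⇒ p = 1/6, and the value is (-7)·(1/6) + 5 = 23/6.
For the keeper: with q = P(C), equating Near's and Far's payoffs gives −10q + 8 = 2q + 3 ⇒ q = 5/12.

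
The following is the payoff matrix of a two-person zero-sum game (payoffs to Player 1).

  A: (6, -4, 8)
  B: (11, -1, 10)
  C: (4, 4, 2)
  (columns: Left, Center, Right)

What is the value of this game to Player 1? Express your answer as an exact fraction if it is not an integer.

Row minima: A → -4, B → -1, C → 2; maximin = 2.
Column maxima: Left → 11, Center → 4, Right → 10; minimax = 4.
2 ≠ 4, so there is no saddle point; optimal play is mixed.
A is strictly dominated by B, so Player 1 never plays it.
With A eliminated, Left is strictly dominated by Right (it gives Player 1 strictly more in every remaining row), so Player 2 never plays it.
On the remaining 2×2 (B, C vs Center, Right):
Let Player 1 play B with probability p. Expected payoff against Center: (-1)p + 4(1−p) = −5p + 4; against Right: 10p + 2(1−p) = 8p + 2.
Setting these equal: −5p + 4 = 8p + 2 ⇒ −13p = -2 ⇒ p = 2/13, and the value is (-5)·(2/13) + 4 = 42/13.
For Player 2: with q = P(Center), equating B's and C's payoffs gives −11q + 10 = 2q + 2 ⇒ q = 8/13.

42/13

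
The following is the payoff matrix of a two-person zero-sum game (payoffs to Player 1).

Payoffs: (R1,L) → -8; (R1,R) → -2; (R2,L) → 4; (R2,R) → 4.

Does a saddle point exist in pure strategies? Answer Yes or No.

Row minima: R1 → -8, R2 → 4; maximin = 4.
Column maxima: L → 4, R → 4; minimax = 4.
maximin = minimax = 4, so a saddle point exists.

Yes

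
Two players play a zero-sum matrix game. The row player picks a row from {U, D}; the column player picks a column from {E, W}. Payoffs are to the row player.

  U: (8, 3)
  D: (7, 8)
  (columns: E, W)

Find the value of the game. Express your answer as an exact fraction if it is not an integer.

43/6

Row minima: U → 3, D → 7; maximin = 7.
Column maxima: E → 8, W → 8; minimax = 8.
7 ≠ 8, so there is no saddle point; optimal play is mixed.
Let the row player play U with probability p. Expected payoff against E: 8p + 7(1−p) = p + 7; against W: 3p + 8(1−p) = −5p + 8.
Setting these equal: p + 7 = −5p + 8 ⇒ 6p = 1 ⇒ p = 1/6, and the value is (1)·(1/6) + 7 = 43/6.
For the column player: with q = P(E), equating U's and D's payoffs gives 5q + 3 = −q + 8 ⇒ q = 5/6.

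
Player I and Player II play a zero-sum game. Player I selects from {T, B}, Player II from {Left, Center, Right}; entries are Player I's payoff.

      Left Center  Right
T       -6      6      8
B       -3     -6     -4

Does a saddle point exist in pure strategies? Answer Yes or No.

Row minima: T → -6, B → -6; maximin = -6.
Column maxima: Left → -3, Center → 6, Right → 8; minimax = -3.
-6 ≠ -3, so no pure-strategy equilibrium exists.

No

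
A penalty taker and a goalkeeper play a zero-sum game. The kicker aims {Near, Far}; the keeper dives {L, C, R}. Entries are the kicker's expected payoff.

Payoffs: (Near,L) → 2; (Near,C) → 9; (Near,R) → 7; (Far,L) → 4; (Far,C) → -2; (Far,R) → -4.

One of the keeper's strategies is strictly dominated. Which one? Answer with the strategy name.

R holds the kicker's payoff strictly below C in every row: 7 < 9, -4 < -2.
So C is strictly dominated for the keeper.

C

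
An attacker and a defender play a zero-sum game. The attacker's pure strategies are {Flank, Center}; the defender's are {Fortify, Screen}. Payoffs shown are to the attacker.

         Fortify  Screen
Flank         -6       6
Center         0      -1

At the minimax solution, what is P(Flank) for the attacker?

Row minima: Flank → -6, Center → -1; maximin = -1.
Column maxima: Fortify → 0, Screen → 6; minimax = 0.
-1 ≠ 0, so there is no saddle point; optimal play is mixed.
Let the attacker play Flank with probability p. Expected payoff against Fortify: (-6)p + 0(1−p) = −6p; against Screen: 6p + (-1)(1−p) = 7p − 1.
Setting these equal: −6p = 7p − 1 ⇒ −13p = -1 ⇒ p = 1/13, and the value is (-6)·(1/13) = -6/13.
For the defender: with q = P(Fortify), equating Flank's and Center's payoffs gives −12q + 6 = q − 1 ⇒ q = 7/13.

1/13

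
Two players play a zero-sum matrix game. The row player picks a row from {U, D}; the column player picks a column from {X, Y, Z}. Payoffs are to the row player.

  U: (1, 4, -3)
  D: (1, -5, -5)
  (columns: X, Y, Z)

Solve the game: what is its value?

-3

Row minima: U → -3, D → -5; maximin = -3.
Column maxima: X → 1, Y → 4, Z → -3; minimax = -3.
Since maximin = minimax = -3, there is a saddle point and the value is -3.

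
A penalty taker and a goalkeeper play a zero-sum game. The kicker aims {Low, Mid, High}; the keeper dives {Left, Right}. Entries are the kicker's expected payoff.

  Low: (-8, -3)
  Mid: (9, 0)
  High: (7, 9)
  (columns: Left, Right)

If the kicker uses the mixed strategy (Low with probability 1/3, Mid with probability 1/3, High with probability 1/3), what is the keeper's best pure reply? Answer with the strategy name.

Right

If the keeper plays Left, the kicker's expected payoff is (1/3)·(-8) + (1/3)·9 + (1/3)·7 = 8/3.
If the keeper plays Right, the kicker's expected payoff is (1/3)·(-3) + (1/3)·0 + (1/3)·9 = 2.
The keeper minimizes the kicker's payoff; the smallest is 2, so the best response is Right.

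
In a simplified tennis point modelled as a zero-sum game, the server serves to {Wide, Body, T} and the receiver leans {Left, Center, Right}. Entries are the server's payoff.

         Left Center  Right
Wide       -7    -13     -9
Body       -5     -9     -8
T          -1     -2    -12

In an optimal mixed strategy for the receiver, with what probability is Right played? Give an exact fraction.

Row minima: Wide → -13, Body → -9, T → -12; maximin = -9.
Column maxima: Left → -1, Center → -2, Right → -8; minimax = -8.
-9 ≠ -8, so there is no saddle point; optimal play is mixed.
Wide is strictly dominated by Body, so the server never plays it.
Left is strictly dominated by Center (it gives the server strictly more in every row), so the receiver never plays it.
On the remaining 2×2 (Body, T vs Center, Right):
Let the server play Body with probability p. Expected payoff against Center: (-9)p + (-2)(1−p) = −7p − 2; against Right: (-8)p + (-12)(1−p) = 4p − 12.
Setting these equal: −7p − 2 = 4p − 12 ⇒ −11p = -10 ⇒ p = 10/11, and the value is (-7)·(10/11) − 2 = -92/11.
For the receiver: with q = P(Center), equating Body's and T's payoffs gives −q − 8 = 10q − 12 ⇒ q = 4/11.

7/11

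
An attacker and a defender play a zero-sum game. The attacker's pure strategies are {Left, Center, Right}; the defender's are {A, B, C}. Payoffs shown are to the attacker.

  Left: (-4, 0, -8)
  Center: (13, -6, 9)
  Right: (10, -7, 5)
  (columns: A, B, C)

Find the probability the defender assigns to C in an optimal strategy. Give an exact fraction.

Row minima: Left → -8, Center → -6, Right → -7; maximin = -6.
Column maxima: A → 13, B → 0, C → 9; minimax = 0.
-6 ≠ 0, so there is no saddle point; optimal play is mixed.
Right is strictly dominated by Center, so the attacker never plays it.
A is strictly dominated by C (it gives the attacker strictly more in every row), so the defender never plays it.
On the remaining 2×2 (Left, Center vs B, C):
Let the attacker play Left with probability p. Expected payoff against B: 0p + (-6)(1−p) = 6p − 6; against C: (-8)p + 9(1−p) = −17p + 9.
Setting these equal: 6p − 6 = −17p + 9 ⇒ 23p = 15 ⇒ p = 15/23, and the value is (6)·(15/23) − 6 = -48/23.
For the defender: with q = P(B), equating Left's and Center's payoffs gives 8q − 8 = −15q + 9 ⇒ q = 17/23.

6/23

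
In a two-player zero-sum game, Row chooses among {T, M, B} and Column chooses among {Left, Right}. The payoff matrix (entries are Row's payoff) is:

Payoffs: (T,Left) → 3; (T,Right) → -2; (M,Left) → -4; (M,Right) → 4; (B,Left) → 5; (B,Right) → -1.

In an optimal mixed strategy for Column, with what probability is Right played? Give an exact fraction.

Row minima: T → -2, M → -4, B → -1; maximin = -1.
Column maxima: Left → 5, Right → 4; minimax = 4.
-1 ≠ 4, so there is no saddle point; optimal play is mixed.
T is strictly dominated by B, so Row never plays it.
On the remaining 2×2 (M, B vs Left, Right):
Let Row play M with probability p. Expected payoff against Left: (-4)p + 5(1−p) = −9p + 5; against Right: 4p + (-1)(1−p) = 5p − 1.
Setting these equal: −9p + 5 = 5p − 1 ⇒ −14p = -6 ⇒ p = 3/7, and the value is (-9)·(3/7) + 5 = 8/7.
For Column: with q = P(Left), equating M's and B's payoffs gives −8q + 4 = 6q − 1 ⇒ q = 5/14.

9/14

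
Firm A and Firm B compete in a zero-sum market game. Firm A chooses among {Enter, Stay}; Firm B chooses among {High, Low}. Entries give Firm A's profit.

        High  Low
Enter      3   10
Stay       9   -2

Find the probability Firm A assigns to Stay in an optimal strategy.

Row minima: Enter → 3, Stay → -2; maximin = 3.
Column maxima: High → 9, Low → 10; minimax = 9.
3 ≠ 9, so there is no saddle point; optimal play is mixed.
Let Firm A play Enter with probability p. Expected payoff against High: 3p + 9(1−p) = −6p + 9; against Low: 10p + (-2)(1−p) = 12p − 2.
Setting these equal: −6p + 9 = 12p − 2 ⇒ −18p = -11 ⇒ p = 11/18, and the value is (-6)·(11/18) + 9 = 16/3.
For Firm B: with q = P(High), equating Enter's and Stay's payoffs gives −7q + 10 = 11q − 2 ⇒ q = 2/3.

7/18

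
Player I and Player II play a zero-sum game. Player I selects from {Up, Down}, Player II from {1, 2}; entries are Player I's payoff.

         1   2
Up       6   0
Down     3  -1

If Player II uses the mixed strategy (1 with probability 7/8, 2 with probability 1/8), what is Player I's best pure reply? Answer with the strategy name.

Up

Expected payoff of Up: (7/8)·6 + (1/8)·0 = 21/4.
Expected payoff of Down: (7/8)·3 + (1/8)·(-1) = 5/2.
The largest is 21/4, so Player I's best response is Up.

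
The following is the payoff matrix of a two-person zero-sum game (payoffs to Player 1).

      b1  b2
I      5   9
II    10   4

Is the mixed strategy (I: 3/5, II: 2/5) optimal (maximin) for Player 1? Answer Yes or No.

Against b1 this mix gives (3/5)·5 + (2/5)·10 = 7.
Against b2 this mix gives (3/5)·9 + (2/5)·4 = 7.
All of Player 2's active replies (b1, b2) yield 7, and no column does worse for Player 1. The mix makes Player 2 indifferent and guarantees 7, so it is optimal.

Yes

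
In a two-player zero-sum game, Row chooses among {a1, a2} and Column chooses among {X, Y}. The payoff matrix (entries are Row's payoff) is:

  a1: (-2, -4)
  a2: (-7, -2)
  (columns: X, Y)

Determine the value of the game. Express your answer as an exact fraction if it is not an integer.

-24/7

Row minima: a1 → -4, a2 → -7; maximin = -4.
Column maxima: X → -2, Y → -2; minimax = -2.
-4 ≠ -2, so there is no saddle point; optimal play is mixed.
Let Row play a1 with probability p. Expected payoff against X: (-2)p + (-7)(1−p) = 5p − 7; against Y: (-4)p + (-2)(1−p) = −2p − 2.
Setting these equal: 5p − 7 = −2p − 2 ⇒ 7p = 5 ⇒ p = 5/7, and the value is (5)·(5/7) − 7 = -24/7.
For Column: with q = P(X), equating a1's and a2's payoffs gives 2q − 4 = −5q − 2 ⇒ q = 2/7.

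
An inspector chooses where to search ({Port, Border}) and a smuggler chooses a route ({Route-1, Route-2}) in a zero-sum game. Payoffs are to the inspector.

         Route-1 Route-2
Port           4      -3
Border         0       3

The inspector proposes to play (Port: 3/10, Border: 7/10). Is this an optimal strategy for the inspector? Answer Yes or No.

Against Route-1 this mix gives (3/10)·4 + (7/10)·0 = 6/5.
Against Route-2 this mix gives (3/10)·(-3) + (7/10)·3 = 6/5.
All of the smuggler's active replies (Route-1, Route-2) yield 6/5, and no column does worse for the inspector. The mix makes the smuggler indifferent and guarantees 6/5, so it is optimal.

Yes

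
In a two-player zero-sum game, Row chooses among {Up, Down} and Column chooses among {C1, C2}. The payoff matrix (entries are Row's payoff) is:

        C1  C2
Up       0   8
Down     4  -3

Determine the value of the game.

Row minima: Up → 0, Down → -3; maximin = 0.
Column maxima: C1 → 4, C2 → 8; minimax = 4.
0 ≠ 4, so there is no saddle point; optimal play is mixed.
Let Row play Up with probability p. Expected payoff against C1: 0p + 4(1−p) = −4p + 4; against C2: 8p + (-3)(1−p) = 11p − 3.
Setting these equal: −4p + 4 = 11p − 3 ⇒ −15p = -7 ⇒ p = 7/15, and the value is (-4)·(7/15) + 4 = 32/15.
For Column: with q = P(C1), equating Up's and Down's payoffs gives −8q + 8 = 7q − 3 ⇒ q = 11/15.

32/15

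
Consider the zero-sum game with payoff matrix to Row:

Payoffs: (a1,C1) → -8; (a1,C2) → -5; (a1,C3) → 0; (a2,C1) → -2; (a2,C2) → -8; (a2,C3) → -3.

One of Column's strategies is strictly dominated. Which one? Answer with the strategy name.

C2 holds Row's payoff strictly below C3 in every row: -5 < 0, -8 < -3.
So C3 is strictly dominated for Column.

C3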